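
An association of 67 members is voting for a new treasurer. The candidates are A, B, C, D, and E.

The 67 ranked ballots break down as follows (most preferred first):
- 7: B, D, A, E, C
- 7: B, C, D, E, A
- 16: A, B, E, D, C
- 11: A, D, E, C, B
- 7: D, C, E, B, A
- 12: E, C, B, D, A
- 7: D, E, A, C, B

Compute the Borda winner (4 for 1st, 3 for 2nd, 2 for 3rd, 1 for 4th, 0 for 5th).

A: 7×2 + 7×0 + 16×4 + 11×4 + 7×0 + 12×0 + 7×2 = 136
B: 7×4 + 7×4 + 16×3 + 11×0 + 7×1 + 12×2 + 7×0 = 135
C: 7×0 + 7×3 + 16×0 + 11×1 + 7×3 + 12×3 + 7×1 = 96
D: 7×3 + 7×2 + 16×1 + 11×3 + 7×4 + 12×1 + 7×4 = 152
E: 7×1 + 7×1 + 16×2 + 11×2 + 7×2 + 12×4 + 7×3 = 151

D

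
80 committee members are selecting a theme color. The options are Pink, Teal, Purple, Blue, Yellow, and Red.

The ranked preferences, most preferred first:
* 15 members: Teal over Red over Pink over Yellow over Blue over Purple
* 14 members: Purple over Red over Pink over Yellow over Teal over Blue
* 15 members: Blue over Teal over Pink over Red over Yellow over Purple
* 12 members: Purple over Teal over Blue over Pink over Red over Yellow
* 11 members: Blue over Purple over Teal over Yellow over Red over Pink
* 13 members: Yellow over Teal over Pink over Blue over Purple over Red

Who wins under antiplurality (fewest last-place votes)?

Teal

Last-place votes: Pink 11, Teal 0, Purple 30, Blue 14, Yellow 12, Red 13.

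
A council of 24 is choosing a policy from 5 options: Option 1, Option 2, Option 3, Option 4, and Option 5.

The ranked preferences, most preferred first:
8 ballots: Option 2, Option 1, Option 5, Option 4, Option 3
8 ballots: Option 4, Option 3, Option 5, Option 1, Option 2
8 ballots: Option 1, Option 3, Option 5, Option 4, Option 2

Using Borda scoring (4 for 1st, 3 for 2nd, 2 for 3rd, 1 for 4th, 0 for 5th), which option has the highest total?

Option 1: 8×3 + 8×1 + 8×4 = 64
Option 2: 8×4 + 8×0 + 8×0 = 32
Option 3: 8×0 + 8×3 + 8×3 = 48
Option 4: 8×1 + 8×4 + 8×1 = 48
Option 5: 8×2 + 8×2 + 8×2 = 48

Option 1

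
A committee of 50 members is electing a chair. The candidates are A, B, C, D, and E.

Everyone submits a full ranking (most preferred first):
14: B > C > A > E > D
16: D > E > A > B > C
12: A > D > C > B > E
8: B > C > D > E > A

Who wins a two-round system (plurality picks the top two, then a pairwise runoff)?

D

Round 1 first-place votes: A 12, B 22, C 0, D 16, E 0. B and D advance.
Runoff: B is ranked above D on 22 ballots, D above B on 28.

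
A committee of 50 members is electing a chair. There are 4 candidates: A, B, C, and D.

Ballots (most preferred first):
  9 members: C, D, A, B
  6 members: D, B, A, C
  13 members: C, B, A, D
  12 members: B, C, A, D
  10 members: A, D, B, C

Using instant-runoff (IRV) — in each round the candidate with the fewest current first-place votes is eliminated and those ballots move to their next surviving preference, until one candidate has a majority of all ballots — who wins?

B

Round 1: A 10, B 12, C 22, D 6. D eliminated.
Round 2: A 10, B 18, C 22. A eliminated.
Round 3: B 28, C 22. B has a majority (≥26).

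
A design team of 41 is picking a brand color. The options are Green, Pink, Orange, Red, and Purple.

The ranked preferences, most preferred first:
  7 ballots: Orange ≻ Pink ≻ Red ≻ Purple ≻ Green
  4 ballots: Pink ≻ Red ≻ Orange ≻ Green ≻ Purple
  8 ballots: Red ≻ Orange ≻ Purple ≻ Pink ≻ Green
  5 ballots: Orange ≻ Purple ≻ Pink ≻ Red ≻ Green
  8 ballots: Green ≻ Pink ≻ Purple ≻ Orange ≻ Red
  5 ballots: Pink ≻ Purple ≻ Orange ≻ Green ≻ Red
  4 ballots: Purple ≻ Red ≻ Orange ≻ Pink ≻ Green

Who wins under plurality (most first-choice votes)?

First-place votes: Green 8, Pink 9, Orange 12, Red 8, Purple 4.

Orange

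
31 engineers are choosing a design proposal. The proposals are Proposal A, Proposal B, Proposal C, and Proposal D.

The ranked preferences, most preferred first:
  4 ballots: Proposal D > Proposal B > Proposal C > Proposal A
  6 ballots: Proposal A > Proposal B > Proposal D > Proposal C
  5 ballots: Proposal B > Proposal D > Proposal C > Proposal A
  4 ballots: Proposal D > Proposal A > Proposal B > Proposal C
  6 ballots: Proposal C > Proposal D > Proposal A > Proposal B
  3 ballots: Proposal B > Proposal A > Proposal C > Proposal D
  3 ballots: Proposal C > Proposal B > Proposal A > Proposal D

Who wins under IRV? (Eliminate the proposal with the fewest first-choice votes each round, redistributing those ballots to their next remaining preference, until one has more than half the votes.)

Round 1: Proposal A 6, Proposal B 8, Proposal C 9, Proposal D 8. Proposal A eliminated.
Round 2: Proposal B 14, Proposal C 9, Proposal D 8. Proposal D eliminated.
Round 3: Proposal B 22, Proposal C 9. Proposal B has a majority (≥16).

Proposal B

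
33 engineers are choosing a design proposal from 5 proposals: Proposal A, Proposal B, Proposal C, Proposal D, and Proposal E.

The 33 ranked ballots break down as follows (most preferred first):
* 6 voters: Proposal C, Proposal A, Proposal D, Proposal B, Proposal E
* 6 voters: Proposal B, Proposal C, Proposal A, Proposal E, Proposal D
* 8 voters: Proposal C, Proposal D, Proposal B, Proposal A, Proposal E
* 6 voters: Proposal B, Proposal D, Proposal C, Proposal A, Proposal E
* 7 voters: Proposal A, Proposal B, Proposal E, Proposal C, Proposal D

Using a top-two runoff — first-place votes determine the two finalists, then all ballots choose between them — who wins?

Round 1 first-place votes: Proposal A 7, Proposal B 12, Proposal C 14, Proposal D 0, Proposal E 0. Proposal C and Proposal B advance.
Runoff: Proposal C is ranked above Proposal B on 14 ballots, Proposal B above Proposal C on 19.

Proposal B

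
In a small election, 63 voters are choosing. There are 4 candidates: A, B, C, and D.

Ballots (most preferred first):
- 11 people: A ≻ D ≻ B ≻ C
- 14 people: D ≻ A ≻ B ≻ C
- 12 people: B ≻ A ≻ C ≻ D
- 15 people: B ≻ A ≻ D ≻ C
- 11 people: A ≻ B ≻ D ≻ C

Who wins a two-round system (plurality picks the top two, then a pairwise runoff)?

Round 1 first-place votes: A 22, B 27, C 0, D 14. B and A advance.
Runoff: B is ranked above A on 27 ballots, A above B on 36.

A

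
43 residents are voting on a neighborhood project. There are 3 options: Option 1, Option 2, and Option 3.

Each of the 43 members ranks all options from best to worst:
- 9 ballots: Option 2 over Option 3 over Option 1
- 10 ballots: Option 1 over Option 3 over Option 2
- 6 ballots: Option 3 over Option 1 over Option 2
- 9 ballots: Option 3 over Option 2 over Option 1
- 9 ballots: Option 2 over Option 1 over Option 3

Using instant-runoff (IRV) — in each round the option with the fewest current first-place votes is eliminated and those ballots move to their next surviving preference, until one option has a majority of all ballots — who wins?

Round 1: Option 1 10, Option 2 18, Option 3 15. Option 1 eliminated.
Round 2: Option 2 18, Option 3 25. Option 3 has a majority (≥22).

Option 3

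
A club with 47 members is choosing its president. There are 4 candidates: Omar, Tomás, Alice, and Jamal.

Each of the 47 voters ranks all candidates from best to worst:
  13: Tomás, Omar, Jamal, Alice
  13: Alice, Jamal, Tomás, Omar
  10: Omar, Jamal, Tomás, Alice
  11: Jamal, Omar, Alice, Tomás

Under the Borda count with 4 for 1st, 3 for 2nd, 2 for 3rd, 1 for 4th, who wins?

Omar: 13×3 + 13×1 + 10×4 + 11×3 = 125
Tomás: 13×4 + 13×2 + 10×2 + 11×1 = 109
Alice: 13×1 + 13×4 + 10×1 + 11×2 = 97
Jamal: 13×2 + 13×3 + 10×3 + 11×4 = 139

Jamal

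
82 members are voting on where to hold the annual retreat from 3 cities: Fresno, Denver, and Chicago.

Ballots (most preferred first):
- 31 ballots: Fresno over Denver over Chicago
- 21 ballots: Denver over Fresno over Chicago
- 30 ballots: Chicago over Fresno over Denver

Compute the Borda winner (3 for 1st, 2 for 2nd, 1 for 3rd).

Fresno: 31×3 + 21×2 + 30×2 = 195
Denver: 31×2 + 21×3 + 30×1 = 155
Chicago: 31×1 + 21×1 + 30×3 = 142

Fresno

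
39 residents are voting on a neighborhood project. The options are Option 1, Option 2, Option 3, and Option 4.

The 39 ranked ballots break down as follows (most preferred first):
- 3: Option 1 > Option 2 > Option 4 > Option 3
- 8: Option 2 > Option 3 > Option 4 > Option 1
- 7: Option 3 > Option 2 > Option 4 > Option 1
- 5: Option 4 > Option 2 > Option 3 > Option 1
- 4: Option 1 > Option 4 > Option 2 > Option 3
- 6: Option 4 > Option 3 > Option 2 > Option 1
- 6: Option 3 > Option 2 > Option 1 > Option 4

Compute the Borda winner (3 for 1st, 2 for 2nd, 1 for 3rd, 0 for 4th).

Option 1: 3×3 + 8×0 + 7×0 + 5×0 + 4×3 + 6×0 + 6×1 = 27
Option 2: 3×2 + 8×3 + 7×2 + 5×2 + 4×1 + 6×1 + 6×2 = 76
Option 3: 3×0 + 8×2 + 7×3 + 5×1 + 4×0 + 6×2 + 6×3 = 72
Option 4: 3×1 + 8×1 + 7×1 + 5×3 + 4×2 + 6×3 + 6×0 = 59

Option 2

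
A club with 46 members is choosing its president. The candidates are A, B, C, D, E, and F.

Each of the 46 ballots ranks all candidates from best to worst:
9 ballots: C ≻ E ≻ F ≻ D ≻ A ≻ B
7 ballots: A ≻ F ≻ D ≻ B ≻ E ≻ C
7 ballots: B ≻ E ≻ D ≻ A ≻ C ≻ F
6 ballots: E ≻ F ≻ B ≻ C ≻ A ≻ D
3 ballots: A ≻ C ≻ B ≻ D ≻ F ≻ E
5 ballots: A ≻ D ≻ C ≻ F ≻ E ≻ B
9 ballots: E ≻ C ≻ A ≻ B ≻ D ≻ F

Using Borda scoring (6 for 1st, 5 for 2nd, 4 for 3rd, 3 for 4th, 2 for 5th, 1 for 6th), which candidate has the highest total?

A: 9×2 + 7×6 + 7×3 + 6×2 + 3×6 + 5×6 + 9×4 = 177
B: 9×1 + 7×3 + 7×6 + 6×4 + 3×4 + 5×1 + 9×3 = 140
C: 9×6 + 7×1 + 7×2 + 6×3 + 3×5 + 5×4 + 9×5 = 173
D: 9×3 + 7×4 + 7×4 + 6×1 + 3×3 + 5×5 + 9×2 = 141
E: 9×5 + 7×2 + 7×5 + 6×6 + 3×1 + 5×2 + 9×6 = 197
F: 9×4 + 7×5 + 7×1 + 6×5 + 3×2 + 5×3 + 9×1 = 138

E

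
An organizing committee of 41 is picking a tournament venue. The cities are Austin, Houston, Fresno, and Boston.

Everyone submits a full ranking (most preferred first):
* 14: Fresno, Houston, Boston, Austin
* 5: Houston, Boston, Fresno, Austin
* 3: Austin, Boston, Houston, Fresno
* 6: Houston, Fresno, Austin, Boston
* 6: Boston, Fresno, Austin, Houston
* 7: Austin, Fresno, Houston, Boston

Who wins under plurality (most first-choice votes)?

Fresno

First-place votes: Austin 10, Houston 11, Fresno 14, Boston 6.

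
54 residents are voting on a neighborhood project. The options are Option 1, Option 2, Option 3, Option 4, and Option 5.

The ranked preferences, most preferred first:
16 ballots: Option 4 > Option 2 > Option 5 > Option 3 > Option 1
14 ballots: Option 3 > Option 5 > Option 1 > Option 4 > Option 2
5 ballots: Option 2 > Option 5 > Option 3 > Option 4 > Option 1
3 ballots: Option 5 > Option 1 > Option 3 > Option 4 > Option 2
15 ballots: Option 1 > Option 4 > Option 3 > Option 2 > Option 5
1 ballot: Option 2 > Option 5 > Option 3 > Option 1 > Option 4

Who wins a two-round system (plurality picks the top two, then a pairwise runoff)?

Option 1

Round 1 first-place votes: Option 1 15, Option 2 6, Option 3 14, Option 4 16, Option 5 3. Option 4 and Option 1 advance.
Runoff: Option 4 is ranked above Option 1 on 21 ballots, Option 1 above Option 4 on 33.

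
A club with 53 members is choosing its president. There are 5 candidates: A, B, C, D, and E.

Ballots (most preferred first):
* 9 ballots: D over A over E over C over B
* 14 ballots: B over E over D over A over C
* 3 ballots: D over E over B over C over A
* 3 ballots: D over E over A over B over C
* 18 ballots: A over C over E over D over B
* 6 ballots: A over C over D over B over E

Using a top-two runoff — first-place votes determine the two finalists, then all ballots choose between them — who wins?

D

Round 1 first-place votes: A 24, B 14, C 0, D 15, E 0. A and D advance.
Runoff: A is ranked above D on 24 ballots, D above A on 29.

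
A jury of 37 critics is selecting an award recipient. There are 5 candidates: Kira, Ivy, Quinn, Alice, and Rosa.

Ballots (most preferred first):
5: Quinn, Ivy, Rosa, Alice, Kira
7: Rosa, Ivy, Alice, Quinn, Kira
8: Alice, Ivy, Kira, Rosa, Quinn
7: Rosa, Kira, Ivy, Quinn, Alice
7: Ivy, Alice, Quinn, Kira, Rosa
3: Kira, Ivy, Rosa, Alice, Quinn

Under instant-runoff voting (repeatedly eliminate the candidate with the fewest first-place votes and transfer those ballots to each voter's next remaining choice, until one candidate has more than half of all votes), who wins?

Ivy

Round 1: Kira 3, Ivy 7, Quinn 5, Alice 8, Rosa 14. Kira eliminated.
Round 2: Ivy 10, Quinn 5, Alice 8, Rosa 14. Quinn eliminated.
Round 3: Ivy 15, Alice 8, Rosa 14. Alice eliminated.
Round 4: Ivy 23, Rosa 14. Ivy has a majority (≥19).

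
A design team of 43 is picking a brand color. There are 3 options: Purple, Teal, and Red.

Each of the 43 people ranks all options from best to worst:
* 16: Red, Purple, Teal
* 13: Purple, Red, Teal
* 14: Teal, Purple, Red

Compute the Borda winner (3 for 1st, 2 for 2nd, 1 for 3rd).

Purple

Purple: 16×2 + 13×3 + 14×2 = 99
Teal: 16×1 + 13×1 + 14×3 = 71
Red: 16×3 + 13×2 + 14×1 = 88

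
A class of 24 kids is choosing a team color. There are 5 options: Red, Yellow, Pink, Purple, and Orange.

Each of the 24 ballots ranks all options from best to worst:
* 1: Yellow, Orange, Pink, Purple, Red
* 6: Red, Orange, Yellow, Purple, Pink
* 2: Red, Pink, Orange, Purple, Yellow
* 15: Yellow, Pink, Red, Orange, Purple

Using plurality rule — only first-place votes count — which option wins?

First-place votes: Red 8, Yellow 16, Pink 0, Purple 0, Orange 0.

Yellow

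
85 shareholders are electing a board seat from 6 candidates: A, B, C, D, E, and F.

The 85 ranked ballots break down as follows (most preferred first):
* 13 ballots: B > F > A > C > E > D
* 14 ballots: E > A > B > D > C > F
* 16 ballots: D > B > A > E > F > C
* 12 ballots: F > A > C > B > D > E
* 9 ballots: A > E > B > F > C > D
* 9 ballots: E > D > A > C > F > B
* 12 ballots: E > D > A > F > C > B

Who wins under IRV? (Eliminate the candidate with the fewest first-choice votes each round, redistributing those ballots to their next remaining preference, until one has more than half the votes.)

E

Round 1: A 9, B 13, C 0, D 16, E 35, F 12. C eliminated.
Round 2: A 9, B 13, D 16, E 35, F 12. A eliminated.
Round 3: B 13, D 16, E 44, F 12. E has a majority (≥43).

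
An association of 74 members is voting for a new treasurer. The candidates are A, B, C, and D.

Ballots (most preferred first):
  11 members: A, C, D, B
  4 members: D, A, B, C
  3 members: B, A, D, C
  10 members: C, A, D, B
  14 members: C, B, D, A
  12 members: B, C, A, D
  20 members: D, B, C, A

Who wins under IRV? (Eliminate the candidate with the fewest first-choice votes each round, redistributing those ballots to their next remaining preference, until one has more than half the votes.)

C

Round 1: A 11, B 15, C 24, D 24. A eliminated.
Round 2: B 15, C 35, D 24. B eliminated.
Round 3: C 47, D 27. C has a majority (≥38).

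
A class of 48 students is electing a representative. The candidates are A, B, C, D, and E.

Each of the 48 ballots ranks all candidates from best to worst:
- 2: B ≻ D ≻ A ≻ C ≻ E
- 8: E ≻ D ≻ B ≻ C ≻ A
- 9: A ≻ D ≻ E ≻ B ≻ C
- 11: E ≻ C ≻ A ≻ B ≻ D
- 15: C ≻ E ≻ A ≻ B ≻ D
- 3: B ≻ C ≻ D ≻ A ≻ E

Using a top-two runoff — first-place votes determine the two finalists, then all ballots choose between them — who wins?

Round 1 first-place votes: A 9, B 5, C 15, D 0, E 19. E and C advance.
Runoff: E is ranked above C on 28 ballots, C above E on 20.

E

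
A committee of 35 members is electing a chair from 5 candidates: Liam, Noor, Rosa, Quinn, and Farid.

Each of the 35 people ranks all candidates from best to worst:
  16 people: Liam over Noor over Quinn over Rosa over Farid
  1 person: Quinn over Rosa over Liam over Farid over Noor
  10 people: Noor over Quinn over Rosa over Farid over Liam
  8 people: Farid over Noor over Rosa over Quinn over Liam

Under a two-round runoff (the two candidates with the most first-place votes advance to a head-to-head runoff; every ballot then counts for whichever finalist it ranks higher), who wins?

Noor

Round 1 first-place votes: Liam 16, Noor 10, Rosa 0, Quinn 1, Farid 8. Liam and Noor advance.
Runoff: Liam is ranked above Noor on 17 ballots, Noor above Liam on 18.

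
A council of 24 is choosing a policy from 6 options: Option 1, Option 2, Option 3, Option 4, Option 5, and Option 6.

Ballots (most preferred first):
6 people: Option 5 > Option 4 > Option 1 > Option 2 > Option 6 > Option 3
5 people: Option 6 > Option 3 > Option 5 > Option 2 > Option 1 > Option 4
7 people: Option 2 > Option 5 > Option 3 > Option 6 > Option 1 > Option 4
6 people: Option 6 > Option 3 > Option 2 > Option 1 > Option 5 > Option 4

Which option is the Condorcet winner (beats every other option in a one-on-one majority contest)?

Option 2

Option 2 vs Option 1: 18–6
Option 2 vs Option 3: 13–11
Option 2 vs Option 4: 18–6
Option 2 vs Option 5: 13–11
Option 2 vs Option 6: 13–11
Option 2 beats every other option.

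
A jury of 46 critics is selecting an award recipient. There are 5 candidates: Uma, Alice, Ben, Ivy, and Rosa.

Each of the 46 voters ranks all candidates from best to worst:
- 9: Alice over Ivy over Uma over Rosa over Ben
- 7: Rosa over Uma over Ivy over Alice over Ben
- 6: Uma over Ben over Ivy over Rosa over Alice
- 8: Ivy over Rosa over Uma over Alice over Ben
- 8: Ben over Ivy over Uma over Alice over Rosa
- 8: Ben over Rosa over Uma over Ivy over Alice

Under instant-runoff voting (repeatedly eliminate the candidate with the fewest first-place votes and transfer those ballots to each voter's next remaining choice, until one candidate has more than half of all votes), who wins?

Round 1: Uma 6, Alice 9, Ben 16, Ivy 8, Rosa 7. Uma eliminated.
Round 2: Alice 9, Ben 22, Ivy 8, Rosa 7. Rosa eliminated.
Round 3: Alice 9, Ben 22, Ivy 15. Alice eliminated.
Round 4: Ben 22, Ivy 24. Ivy has a majority (≥24).

Ivy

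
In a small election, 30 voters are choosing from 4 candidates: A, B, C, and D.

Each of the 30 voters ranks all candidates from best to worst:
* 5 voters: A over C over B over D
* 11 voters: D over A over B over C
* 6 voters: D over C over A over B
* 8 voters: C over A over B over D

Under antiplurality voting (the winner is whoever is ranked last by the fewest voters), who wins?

Last-place votes: A 0, B 6, C 11, D 13.

A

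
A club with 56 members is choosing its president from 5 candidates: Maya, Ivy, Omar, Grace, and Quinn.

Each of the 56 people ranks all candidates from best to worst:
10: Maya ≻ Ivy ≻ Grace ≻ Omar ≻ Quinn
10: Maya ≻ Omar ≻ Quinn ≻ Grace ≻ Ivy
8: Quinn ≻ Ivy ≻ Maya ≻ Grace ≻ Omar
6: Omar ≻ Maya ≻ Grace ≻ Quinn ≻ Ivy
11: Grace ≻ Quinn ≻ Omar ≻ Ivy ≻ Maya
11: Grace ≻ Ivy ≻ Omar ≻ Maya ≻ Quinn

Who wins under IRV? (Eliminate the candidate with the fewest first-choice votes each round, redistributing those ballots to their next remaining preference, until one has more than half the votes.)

Maya

Round 1: Maya 20, Ivy 0, Omar 6, Grace 22, Quinn 8. Ivy eliminated.
Round 2: Maya 20, Omar 6, Grace 22, Quinn 8. Omar eliminated.
Round 3: Maya 26, Grace 22, Quinn 8. Quinn eliminated.
Round 4: Maya 34, Grace 22. Maya has a majority (≥29).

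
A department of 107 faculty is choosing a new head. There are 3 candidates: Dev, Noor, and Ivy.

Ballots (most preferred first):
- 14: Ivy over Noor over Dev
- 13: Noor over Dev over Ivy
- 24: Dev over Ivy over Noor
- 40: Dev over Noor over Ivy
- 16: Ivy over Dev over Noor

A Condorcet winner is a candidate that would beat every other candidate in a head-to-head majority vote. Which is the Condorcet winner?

Dev

Dev vs Noor: 80–27
Dev vs Ivy: 77–30
Dev beats every other candidate.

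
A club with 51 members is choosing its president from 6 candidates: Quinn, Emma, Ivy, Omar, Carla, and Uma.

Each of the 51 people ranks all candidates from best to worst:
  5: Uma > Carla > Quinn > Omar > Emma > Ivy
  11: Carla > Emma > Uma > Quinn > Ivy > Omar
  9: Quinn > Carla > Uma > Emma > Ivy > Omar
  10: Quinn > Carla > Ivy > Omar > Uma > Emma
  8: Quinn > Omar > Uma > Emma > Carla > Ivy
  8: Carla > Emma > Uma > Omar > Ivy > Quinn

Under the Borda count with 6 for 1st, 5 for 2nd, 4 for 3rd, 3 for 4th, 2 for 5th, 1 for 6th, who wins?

Carla

Quinn: 5×4 + 11×3 + 9×6 + 10×6 + 8×6 + 8×1 = 223
Emma: 5×2 + 11×5 + 9×3 + 10×1 + 8×3 + 8×5 = 166
Ivy: 5×1 + 11×2 + 9×2 + 10×4 + 8×1 + 8×2 = 109
Omar: 5×3 + 11×1 + 9×1 + 10×3 + 8×5 + 8×3 = 129
Carla: 5×5 + 11×6 + 9×5 + 10×5 + 8×2 + 8×6 = 250
Uma: 5×6 + 11×4 + 9×4 + 10×2 + 8×4 + 8×4 = 194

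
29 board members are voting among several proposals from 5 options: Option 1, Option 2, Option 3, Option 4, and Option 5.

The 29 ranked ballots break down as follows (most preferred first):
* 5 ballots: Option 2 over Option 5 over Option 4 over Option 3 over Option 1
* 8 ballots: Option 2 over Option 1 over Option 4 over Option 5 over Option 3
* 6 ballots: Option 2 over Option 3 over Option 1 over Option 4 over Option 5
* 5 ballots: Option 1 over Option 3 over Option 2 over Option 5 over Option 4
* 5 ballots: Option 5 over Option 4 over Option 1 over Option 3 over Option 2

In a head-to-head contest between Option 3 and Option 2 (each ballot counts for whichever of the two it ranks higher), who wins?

Option 2

Option 3 is ranked above Option 2 on 10 ballots; Option 2 above Option 3 on 19.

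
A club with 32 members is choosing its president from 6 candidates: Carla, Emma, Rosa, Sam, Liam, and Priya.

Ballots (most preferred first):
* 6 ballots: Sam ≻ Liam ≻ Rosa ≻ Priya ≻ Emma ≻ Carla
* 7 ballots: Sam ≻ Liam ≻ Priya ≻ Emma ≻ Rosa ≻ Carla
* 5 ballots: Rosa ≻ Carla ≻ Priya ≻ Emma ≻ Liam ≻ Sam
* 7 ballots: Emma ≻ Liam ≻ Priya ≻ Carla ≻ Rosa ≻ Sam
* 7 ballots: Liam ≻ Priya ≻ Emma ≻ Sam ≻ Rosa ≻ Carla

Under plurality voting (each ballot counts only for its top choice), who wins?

Sam

First-place votes: Carla 0, Emma 7, Rosa 5, Sam 13, Liam 7, Priya 0.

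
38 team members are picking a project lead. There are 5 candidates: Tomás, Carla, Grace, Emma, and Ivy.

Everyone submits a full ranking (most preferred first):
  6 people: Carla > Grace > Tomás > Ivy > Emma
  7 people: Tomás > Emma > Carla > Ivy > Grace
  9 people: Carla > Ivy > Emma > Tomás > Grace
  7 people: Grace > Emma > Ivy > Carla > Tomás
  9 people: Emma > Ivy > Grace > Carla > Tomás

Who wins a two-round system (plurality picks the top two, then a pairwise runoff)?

Emma

Round 1 first-place votes: Tomás 7, Carla 15, Grace 7, Emma 9, Ivy 0. Carla and Emma advance.
Runoff: Carla is ranked above Emma on 15 ballots, Emma above Carla on 23.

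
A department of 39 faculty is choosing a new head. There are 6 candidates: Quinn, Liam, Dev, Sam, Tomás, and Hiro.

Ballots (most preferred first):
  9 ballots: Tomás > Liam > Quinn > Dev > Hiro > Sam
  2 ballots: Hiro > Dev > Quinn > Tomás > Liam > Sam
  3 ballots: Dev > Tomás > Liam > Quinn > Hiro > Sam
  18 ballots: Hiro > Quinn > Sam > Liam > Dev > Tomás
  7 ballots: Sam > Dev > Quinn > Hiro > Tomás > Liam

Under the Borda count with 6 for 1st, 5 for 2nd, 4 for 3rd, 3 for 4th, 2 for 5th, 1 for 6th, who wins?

Quinn

Quinn: 9×4 + 2×4 + 3×3 + 18×5 + 7×4 = 171
Liam: 9×5 + 2×2 + 3×4 + 18×3 + 7×1 = 122
Dev: 9×3 + 2×5 + 3×6 + 18×2 + 7×5 = 126
Sam: 9×1 + 2×1 + 3×1 + 18×4 + 7×6 = 128
Tomás: 9×6 + 2×3 + 3×5 + 18×1 + 7×2 = 107
Hiro: 9×2 + 2×6 + 3×2 + 18×6 + 7×3 = 165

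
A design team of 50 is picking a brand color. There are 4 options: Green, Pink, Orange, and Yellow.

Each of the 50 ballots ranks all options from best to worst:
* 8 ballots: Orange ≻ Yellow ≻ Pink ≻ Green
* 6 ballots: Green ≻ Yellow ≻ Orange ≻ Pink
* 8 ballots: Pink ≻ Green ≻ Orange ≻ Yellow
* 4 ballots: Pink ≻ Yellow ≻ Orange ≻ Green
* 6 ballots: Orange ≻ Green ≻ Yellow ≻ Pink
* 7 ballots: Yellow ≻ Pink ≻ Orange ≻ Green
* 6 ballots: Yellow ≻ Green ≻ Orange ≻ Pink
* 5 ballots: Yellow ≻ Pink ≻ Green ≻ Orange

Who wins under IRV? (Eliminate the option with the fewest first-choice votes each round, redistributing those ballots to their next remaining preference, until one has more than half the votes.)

Yellow

Round 1: Green 6, Pink 12, Orange 14, Yellow 18. Green eliminated.
Round 2: Pink 12, Orange 14, Yellow 24. Pink eliminated.
Round 3: Orange 22, Yellow 28. Yellow has a majority (≥26).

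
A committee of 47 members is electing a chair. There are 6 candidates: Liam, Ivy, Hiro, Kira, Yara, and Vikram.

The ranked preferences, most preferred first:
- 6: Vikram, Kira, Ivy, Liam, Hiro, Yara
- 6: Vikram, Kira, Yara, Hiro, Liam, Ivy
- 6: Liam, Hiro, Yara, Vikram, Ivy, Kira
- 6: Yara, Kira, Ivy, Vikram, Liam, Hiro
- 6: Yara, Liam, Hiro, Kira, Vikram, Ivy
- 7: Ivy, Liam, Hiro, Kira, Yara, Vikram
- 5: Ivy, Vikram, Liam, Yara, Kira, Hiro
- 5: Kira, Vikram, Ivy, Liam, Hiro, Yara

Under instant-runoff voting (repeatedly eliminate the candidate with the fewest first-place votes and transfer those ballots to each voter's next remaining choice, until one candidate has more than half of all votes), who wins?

Yara

Round 1: Liam 6, Ivy 12, Hiro 0, Kira 5, Yara 12, Vikram 12. Hiro eliminated.
Round 2: Liam 6, Ivy 12, Kira 5, Yara 12, Vikram 12. Kira eliminated.
Round 3: Liam 6, Ivy 12, Yara 12, Vikram 17. Liam eliminated.
Round 4: Ivy 12, Yara 18, Vikram 17. Ivy eliminated.
Round 5: Yara 25, Vikram 22. Yara has a majority (≥24).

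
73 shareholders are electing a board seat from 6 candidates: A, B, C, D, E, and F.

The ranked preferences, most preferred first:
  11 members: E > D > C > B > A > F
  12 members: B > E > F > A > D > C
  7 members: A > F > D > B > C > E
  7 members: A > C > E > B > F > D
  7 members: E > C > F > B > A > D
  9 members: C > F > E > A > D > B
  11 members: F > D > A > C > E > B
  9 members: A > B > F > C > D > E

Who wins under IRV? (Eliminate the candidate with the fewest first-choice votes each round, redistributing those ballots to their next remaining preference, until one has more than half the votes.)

Round 1: A 23, B 12, C 9, D 0, E 18, F 11. D eliminated.
Round 2: A 23, B 12, C 9, E 18, F 11. C eliminated.
Round 3: A 23, B 12, E 18, F 20. B eliminated.
Round 4: A 23, E 30, F 20. F eliminated.
Round 5: A 34, E 39. E has a majority (≥37).

E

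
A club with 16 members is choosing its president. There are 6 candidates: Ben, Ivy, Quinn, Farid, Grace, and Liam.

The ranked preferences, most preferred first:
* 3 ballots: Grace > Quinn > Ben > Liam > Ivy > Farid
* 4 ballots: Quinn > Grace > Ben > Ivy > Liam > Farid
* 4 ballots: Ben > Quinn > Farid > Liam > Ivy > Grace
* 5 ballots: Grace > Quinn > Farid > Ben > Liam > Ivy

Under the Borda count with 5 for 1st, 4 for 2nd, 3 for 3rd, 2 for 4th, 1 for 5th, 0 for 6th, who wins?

Ben: 3×3 + 4×3 + 4×5 + 5×2 = 51
Ivy: 3×1 + 4×2 + 4×1 + 5×0 = 15
Quinn: 3×4 + 4×5 + 4×4 + 5×4 = 68
Farid: 3×0 + 4×0 + 4×3 + 5×3 = 27
Grace: 3×5 + 4×4 + 4×0 + 5×5 = 56
Liam: 3×2 + 4×1 + 4×2 + 5×1 = 23

Quinn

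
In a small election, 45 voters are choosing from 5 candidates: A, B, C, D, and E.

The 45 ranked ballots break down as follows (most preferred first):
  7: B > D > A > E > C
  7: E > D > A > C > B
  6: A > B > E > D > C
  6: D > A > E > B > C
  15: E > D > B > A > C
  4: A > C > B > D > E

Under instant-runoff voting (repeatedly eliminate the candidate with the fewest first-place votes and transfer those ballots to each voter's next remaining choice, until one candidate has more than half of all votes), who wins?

A

Round 1: A 10, B 7, C 0, D 6, E 22. C eliminated.
Round 2: A 10, B 7, D 6, E 22. D eliminated.
Round 3: A 16, B 7, E 22. B eliminated.
Round 4: A 23, E 22. A has a majority (≥23).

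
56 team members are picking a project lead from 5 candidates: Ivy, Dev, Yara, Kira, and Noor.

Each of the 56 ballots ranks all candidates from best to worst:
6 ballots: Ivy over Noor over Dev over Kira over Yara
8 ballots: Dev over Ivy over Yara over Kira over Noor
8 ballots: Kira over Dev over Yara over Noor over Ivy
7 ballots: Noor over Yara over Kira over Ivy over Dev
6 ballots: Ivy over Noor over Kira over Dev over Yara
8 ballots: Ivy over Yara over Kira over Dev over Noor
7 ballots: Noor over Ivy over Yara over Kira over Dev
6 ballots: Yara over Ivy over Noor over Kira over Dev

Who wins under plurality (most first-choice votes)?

First-place votes: Ivy 20, Dev 8, Yara 6, Kira 8, Noor 14.

Ivy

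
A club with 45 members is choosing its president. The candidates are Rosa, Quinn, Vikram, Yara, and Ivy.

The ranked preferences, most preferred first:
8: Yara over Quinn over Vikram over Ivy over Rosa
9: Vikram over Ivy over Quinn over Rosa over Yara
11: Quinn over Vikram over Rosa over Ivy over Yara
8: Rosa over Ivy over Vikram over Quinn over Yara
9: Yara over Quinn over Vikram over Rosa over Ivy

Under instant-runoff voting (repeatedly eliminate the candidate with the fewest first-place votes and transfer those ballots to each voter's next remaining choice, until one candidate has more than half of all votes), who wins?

Vikram

Round 1: Rosa 8, Quinn 11, Vikram 9, Yara 17, Ivy 0. Ivy eliminated.
Round 2: Rosa 8, Quinn 11, Vikram 9, Yara 17. Rosa eliminated.
Round 3: Quinn 11, Vikram 17, Yara 17. Quinn eliminated.
Round 4: Vikram 28, Yara 17. Vikram has a majority (≥23).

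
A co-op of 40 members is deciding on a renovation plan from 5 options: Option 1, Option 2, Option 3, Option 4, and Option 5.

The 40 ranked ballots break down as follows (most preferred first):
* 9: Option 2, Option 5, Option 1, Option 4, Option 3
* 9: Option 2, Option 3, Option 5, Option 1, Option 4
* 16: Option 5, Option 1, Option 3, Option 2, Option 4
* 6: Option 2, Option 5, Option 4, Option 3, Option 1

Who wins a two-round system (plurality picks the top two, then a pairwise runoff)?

Round 1 first-place votes: Option 1 0, Option 2 24, Option 3 0, Option 4 0, Option 5 16. Option 2 and Option 5 advance.
Runoff: Option 2 is ranked above Option 5 on 24 ballots, Option 5 above Option 2 on 16.

Option 2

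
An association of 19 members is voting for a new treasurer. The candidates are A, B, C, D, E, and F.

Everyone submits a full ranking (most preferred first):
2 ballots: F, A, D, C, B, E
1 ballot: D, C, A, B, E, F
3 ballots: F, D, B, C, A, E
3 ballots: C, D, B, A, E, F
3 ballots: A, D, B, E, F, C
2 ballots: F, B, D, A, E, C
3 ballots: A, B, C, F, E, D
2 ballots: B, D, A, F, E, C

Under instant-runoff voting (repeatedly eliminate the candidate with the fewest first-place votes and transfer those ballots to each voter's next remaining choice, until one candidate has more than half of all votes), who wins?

Round 1: A 6, B 2, C 3, D 1, E 0, F 7. E eliminated.
Round 2: A 6, B 2, C 3, D 1, F 7. D eliminated.
Round 3: A 6, B 2, C 4, F 7. B eliminated.
Round 4: A 8, C 4, F 7. C eliminated.
Round 5: A 12, F 7. A has a majority (≥10).

A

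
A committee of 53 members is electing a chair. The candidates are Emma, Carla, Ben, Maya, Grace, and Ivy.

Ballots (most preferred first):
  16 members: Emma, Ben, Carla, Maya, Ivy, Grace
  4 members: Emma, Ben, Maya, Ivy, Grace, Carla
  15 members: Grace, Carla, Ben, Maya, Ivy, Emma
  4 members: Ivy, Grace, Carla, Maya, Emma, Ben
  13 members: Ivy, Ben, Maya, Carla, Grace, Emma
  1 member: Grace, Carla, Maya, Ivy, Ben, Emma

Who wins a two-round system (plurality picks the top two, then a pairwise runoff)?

Ivy

Round 1 first-place votes: Emma 20, Carla 0, Ben 0, Maya 0, Grace 16, Ivy 17. Emma and Ivy advance.
Runoff: Emma is ranked above Ivy on 20 ballots, Ivy above Emma on 33.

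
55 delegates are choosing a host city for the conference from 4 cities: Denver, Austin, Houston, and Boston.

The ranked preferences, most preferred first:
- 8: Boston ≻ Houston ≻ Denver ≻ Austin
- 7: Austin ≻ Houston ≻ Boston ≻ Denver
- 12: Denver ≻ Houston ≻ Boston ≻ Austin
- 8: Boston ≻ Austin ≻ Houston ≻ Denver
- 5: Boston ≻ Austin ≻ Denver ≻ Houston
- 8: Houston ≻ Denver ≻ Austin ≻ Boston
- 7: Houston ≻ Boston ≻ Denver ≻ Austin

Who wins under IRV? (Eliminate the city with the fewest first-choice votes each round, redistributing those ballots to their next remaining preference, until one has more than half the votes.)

Houston

Round 1: Denver 12, Austin 7, Houston 15, Boston 21. Austin eliminated.
Round 2: Denver 12, Houston 22, Boston 21. Denver eliminated.
Round 3: Houston 34, Boston 21. Houston has a majority (≥28).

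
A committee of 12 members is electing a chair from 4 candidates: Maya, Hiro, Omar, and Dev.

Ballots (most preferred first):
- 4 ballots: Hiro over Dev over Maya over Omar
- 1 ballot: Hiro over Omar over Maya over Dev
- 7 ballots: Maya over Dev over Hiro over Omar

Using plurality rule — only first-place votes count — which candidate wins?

First-place votes: Maya 7, Hiro 5, Omar 0, Dev 0.

Maya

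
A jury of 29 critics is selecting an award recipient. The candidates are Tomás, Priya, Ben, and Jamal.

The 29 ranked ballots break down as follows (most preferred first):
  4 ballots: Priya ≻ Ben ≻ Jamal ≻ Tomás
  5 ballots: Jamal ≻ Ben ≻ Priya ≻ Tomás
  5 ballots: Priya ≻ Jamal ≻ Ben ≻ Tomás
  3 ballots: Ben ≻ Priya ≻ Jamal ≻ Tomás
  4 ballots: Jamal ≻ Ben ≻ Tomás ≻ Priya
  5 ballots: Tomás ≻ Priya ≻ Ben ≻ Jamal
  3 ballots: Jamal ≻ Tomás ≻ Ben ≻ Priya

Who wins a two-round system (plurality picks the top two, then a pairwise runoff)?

Priya

Round 1 first-place votes: Tomás 5, Priya 9, Ben 3, Jamal 12. Jamal and Priya advance.
Runoff: Jamal is ranked above Priya on 12 ballots, Priya above Jamal on 17.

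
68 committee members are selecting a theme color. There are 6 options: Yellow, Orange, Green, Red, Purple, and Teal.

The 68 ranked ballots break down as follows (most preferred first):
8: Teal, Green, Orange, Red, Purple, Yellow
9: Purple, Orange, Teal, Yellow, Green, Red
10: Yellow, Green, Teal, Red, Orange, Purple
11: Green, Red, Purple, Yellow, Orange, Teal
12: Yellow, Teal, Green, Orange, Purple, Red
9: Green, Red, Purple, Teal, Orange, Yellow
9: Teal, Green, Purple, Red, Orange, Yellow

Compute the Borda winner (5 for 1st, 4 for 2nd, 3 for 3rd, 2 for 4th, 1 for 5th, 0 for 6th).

Green

Yellow: 8×0 + 9×2 + 10×5 + 11×2 + 12×5 + 9×0 + 9×0 = 150
Orange: 8×3 + 9×4 + 10×1 + 11×1 + 12×2 + 9×1 + 9×1 = 123
Green: 8×4 + 9×1 + 10×4 + 11×5 + 12×3 + 9×5 + 9×4 = 253
Red: 8×2 + 9×0 + 10×2 + 11×4 + 12×0 + 9×4 + 9×2 = 134
Purple: 8×1 + 9×5 + 10×0 + 11×3 + 12×1 + 9×3 + 9×3 = 152
Teal: 8×5 + 9×3 + 10×3 + 11×0 + 12×4 + 9×2 + 9×5 = 208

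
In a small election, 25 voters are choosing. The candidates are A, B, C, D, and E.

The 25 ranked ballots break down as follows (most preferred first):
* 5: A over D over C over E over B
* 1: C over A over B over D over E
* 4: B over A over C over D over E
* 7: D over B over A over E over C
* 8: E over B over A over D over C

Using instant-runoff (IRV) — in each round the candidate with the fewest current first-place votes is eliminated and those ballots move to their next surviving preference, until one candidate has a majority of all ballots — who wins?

Round 1: A 5, B 4, C 1, D 7, E 8. C eliminated.
Round 2: A 6, B 4, D 7, E 8. B eliminated.
Round 3: A 10, D 7, E 8. D eliminated.
Round 4: A 17, E 8. A has a majority (≥13).

A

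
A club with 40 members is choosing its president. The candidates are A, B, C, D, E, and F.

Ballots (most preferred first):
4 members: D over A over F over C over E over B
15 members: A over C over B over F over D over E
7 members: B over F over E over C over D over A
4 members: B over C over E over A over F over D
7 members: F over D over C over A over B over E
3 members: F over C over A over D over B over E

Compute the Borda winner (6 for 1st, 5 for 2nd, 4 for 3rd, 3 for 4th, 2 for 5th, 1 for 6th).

C

A: 4×5 + 15×6 + 7×1 + 4×3 + 7×3 + 3×4 = 162
B: 4×1 + 15×4 + 7×6 + 4×6 + 7×2 + 3×2 = 150
C: 4×3 + 15×5 + 7×3 + 4×5 + 7×4 + 3×5 = 171
D: 4×6 + 15×2 + 7×2 + 4×1 + 7×5 + 3×3 = 116
E: 4×2 + 15×1 + 7×4 + 4×4 + 7×1 + 3×1 = 77
F: 4×4 + 15×3 + 7×5 + 4×2 + 7×6 + 3×6 = 164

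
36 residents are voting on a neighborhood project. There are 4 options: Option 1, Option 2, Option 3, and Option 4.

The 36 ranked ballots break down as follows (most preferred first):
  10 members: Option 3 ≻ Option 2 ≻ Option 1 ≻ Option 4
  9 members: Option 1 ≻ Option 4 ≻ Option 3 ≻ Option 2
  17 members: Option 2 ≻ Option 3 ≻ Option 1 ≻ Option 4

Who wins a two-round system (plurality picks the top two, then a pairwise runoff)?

Round 1 first-place votes: Option 1 9, Option 2 17, Option 3 10, Option 4 0. Option 2 and Option 3 advance.
Runoff: Option 2 is ranked above Option 3 on 17 ballots, Option 3 above Option 2 on 19.

Option 3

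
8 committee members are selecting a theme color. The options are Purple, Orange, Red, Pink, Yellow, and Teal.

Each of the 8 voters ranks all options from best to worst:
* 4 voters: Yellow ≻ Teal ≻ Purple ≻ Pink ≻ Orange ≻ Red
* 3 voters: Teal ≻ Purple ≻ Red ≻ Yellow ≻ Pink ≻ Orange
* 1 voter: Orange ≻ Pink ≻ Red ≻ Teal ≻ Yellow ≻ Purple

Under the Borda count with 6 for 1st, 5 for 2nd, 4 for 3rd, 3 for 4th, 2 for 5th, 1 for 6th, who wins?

Teal

Purple: 4×4 + 3×5 + 1×1 = 32
Orange: 4×2 + 3×1 + 1×6 = 17
Red: 4×1 + 3×4 + 1×4 = 20
Pink: 4×3 + 3×2 + 1×5 = 23
Yellow: 4×6 + 3×3 + 1×2 = 35
Teal: 4×5 + 3×6 + 1×3 = 41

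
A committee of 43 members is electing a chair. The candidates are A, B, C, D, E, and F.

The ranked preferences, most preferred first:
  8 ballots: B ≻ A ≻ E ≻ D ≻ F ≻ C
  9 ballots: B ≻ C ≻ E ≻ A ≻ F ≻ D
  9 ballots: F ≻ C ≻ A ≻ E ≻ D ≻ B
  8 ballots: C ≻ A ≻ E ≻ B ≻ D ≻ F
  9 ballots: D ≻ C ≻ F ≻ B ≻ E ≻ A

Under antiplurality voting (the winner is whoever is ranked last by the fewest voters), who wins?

E

Last-place votes: A 9, B 9, C 8, D 9, E 0, F 8.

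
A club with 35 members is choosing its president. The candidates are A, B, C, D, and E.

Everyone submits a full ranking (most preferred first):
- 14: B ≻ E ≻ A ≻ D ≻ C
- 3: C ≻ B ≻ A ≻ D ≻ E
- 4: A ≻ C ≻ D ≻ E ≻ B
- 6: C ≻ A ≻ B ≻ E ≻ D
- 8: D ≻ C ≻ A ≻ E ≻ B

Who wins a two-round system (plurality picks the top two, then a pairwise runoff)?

C

Round 1 first-place votes: A 4, B 14, C 9, D 8, E 0. B and C advance.
Runoff: B is ranked above C on 14 ballots, C above B on 21.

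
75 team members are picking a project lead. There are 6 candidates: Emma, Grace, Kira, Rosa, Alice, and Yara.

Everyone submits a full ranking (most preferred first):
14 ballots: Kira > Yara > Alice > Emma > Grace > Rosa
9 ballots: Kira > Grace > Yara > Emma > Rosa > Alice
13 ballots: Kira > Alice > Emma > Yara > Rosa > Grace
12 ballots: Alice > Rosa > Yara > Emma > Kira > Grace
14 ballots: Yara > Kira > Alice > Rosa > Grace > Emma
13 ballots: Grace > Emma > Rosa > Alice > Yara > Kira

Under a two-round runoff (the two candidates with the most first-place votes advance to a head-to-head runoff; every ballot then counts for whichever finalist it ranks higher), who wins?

Yara

Round 1 first-place votes: Emma 0, Grace 13, Kira 36, Rosa 0, Alice 12, Yara 14. Kira and Yara advance.
Runoff: Kira is ranked above Yara on 36 ballots, Yara above Kira on 39.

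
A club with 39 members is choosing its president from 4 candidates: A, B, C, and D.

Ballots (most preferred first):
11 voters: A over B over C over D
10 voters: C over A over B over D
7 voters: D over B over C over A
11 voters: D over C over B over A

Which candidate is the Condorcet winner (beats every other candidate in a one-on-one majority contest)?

C

C vs A: 28–11
C vs B: 21–18
C vs D: 21–18
C beats every other candidate.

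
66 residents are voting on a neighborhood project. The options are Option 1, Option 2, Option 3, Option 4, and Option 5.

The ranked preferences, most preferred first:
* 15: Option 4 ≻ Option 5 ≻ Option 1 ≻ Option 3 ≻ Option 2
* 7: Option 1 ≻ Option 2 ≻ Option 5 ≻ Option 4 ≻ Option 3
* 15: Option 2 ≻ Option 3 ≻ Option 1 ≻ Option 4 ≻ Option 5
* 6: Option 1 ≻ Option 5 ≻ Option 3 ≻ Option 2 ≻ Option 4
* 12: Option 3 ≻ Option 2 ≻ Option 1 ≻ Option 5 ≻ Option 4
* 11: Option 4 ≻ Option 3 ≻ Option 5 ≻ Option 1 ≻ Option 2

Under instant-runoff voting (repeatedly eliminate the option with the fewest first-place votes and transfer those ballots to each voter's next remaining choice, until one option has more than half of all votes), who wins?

Option 2

Round 1: Option 1 13, Option 2 15, Option 3 12, Option 4 26, Option 5 0. Option 5 eliminated.
Round 2: Option 1 13, Option 2 15, Option 3 12, Option 4 26. Option 3 eliminated.
Round 3: Option 1 13, Option 2 27, Option 4 26. Option 1 eliminated.
Round 4: Option 2 40, Option 4 26. Option 2 has a majority (≥34).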